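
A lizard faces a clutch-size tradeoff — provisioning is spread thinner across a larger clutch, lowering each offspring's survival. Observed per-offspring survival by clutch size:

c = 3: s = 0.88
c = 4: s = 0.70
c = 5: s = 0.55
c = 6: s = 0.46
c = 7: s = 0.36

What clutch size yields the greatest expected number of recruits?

4

Expected recruits = c × s(c):
  c=3: 3 × 0.88 = 2.640
  c=4: 4 × 0.70 = 2.800
  c=5: 5 × 0.55 = 2.750
  c=6: 6 × 0.46 = 2.760
  c=7: 7 × 0.36 = 2.520
Maximum at c = 4 (2.800 recruits).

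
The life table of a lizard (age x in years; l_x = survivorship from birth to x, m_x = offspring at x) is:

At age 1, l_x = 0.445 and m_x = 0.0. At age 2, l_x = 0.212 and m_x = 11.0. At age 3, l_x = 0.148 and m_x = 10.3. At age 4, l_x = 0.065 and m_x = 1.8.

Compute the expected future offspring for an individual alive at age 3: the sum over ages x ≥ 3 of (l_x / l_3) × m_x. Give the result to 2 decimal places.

l_3 = 0.148. Conditional survival from age 3 to x is l_x / l_3.
  x=3: (0.148/0.148) × 10.3 = 10.3000
  x=4: (0.065/0.148) × 1.8 = 0.7905
Sum = 10.3000 + 0.7905 = 11.0905

11.09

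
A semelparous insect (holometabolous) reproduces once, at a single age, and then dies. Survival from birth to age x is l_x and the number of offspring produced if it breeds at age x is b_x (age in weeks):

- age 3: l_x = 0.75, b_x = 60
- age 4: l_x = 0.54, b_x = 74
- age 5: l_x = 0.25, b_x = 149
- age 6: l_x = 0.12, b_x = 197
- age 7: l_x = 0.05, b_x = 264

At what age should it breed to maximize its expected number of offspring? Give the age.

Expected offspring if breeding at age x = l_x × b_x:
  age 3: 0.75 × 60 = 45.000
  age 4: 0.54 × 74 = 39.960
  age 5: 0.25 × 149 = 37.250
  age 6: 0.12 × 197 = 23.640
  age 7: 0.05 × 264 = 13.200
Maximum at age 3 (45.000).

3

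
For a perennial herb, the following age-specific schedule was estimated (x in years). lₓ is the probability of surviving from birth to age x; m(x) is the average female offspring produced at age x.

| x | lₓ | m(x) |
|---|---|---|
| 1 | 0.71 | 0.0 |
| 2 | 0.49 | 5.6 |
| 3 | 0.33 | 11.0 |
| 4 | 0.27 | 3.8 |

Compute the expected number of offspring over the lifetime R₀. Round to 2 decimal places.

7.40

R₀ = Σ lₓ m(x):
  age 1: 0.71 × 0.0 = 0.0000
  age 2: 0.49 × 5.6 = 2.7440
  age 3: 0.33 × 11.0 = 3.6300
  age 4: 0.27 × 3.8 = 1.0260
R₀ = 0.0000 + 2.7440 + 3.6300 + 1.0260 = 7.4000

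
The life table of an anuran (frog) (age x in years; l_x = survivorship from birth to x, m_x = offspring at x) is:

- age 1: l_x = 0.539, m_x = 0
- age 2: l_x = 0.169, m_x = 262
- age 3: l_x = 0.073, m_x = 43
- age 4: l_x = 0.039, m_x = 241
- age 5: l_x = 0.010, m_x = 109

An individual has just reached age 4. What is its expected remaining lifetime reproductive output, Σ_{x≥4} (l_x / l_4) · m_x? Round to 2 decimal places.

l_4 = 0.039. Conditional survival from age 4 to x is l_x / l_4.
  x=4: (0.039/0.039) × 241 = 241.0000
  x=5: (0.010/0.039) × 109 = 27.9487
Sum = 241.0000 + 27.9487 = 268.9487

268.95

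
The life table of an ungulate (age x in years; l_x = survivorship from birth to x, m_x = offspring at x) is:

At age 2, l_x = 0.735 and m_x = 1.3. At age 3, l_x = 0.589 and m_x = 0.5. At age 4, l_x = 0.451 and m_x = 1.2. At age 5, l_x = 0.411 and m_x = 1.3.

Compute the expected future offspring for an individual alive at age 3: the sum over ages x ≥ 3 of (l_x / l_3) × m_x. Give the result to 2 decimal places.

2.33

l_3 = 0.589. Conditional survival from age 3 to x is l_x / l_3.
  x=3: (0.589/0.589) × 0.5 = 0.5000
  x=4: (0.451/0.589) × 1.2 = 0.9188
  x=5: (0.411/0.589) × 1.3 = 0.9071
Sum = 0.5000 + 0.9188 + 0.9071 = 2.3260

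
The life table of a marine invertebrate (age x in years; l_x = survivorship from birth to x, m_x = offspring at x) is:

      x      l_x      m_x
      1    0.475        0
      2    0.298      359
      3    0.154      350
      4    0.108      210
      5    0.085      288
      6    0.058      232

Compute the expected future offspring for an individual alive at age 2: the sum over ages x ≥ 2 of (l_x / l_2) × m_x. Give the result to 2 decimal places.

l_2 = 0.298. Conditional survival from age 2 to x is l_x / l_2.
  x=2: (0.298/0.298) × 359 = 359.0000
  x=3: (0.154/0.298) × 350 = 180.8725
  x=4: (0.108/0.298) × 210 = 76.1074
  x=5: (0.085/0.298) × 288 = 82.1477
  x=6: (0.058/0.298) × 232 = 45.1544
Sum = 359.0000 + 180.8725 + 76.1074 + 82.1477 + 45.1544 = 743.2819

743.28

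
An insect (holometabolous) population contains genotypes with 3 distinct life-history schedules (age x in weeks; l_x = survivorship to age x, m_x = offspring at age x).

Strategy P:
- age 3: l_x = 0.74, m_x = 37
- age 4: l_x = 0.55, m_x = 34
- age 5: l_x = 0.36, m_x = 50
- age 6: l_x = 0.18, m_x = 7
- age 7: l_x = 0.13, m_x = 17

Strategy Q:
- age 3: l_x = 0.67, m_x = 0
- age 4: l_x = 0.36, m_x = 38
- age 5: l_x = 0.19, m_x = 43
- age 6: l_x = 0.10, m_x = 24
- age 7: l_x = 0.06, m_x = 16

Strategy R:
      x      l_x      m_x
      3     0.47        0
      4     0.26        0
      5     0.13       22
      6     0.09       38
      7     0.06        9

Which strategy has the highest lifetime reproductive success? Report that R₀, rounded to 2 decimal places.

67.55

Strategy P: R₀ = 0.74×37 + 0.55×34 + 0.36×50 + 0.18×7 + 0.13×17 = 67.5500
Strategy Q: R₀ = 0.67×0 + 0.36×38 + 0.19×43 + 0.10×24 + 0.06×16 = 25.2100
Strategy R: R₀ = 0.47×0 + 0.26×0 + 0.13×22 + 0.09×38 + 0.06×9 = 6.8200
Highest R₀: strategy P with 67.5500.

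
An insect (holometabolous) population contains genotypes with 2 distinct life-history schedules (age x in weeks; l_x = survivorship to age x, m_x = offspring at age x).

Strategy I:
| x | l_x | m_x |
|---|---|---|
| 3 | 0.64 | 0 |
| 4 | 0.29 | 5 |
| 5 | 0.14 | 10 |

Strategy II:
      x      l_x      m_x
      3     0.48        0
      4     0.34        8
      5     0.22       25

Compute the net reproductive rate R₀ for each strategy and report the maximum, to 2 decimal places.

8.22

Strategy I: R₀ = 0.64×0 + 0.29×5 + 0.14×10 = 2.8500
Strategy II: R₀ = 0.48×0 + 0.34×8 + 0.22×25 = 8.2200
Highest R₀: strategy II with 8.2200.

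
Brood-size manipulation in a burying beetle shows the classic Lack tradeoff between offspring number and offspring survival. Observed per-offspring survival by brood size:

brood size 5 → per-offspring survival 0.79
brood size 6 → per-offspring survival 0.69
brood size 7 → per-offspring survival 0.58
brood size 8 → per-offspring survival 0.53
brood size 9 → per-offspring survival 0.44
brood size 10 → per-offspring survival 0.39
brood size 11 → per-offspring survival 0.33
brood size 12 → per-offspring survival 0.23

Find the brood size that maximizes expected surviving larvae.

Expected surviving larvae = c × s(c):
  c=5: 5 × 0.79 = 3.950
  c=6: 6 × 0.69 = 4.140
  c=7: 7 × 0.58 = 4.060
  c=8: 8 × 0.53 = 4.240
  c=9: 9 × 0.44 = 3.960
  c=10: 10 × 0.39 = 3.900
  c=11: 11 × 0.33 = 3.630
  c=12: 12 × 0.23 = 2.760
Maximum at c = 8 (4.240 surviving larvae).

8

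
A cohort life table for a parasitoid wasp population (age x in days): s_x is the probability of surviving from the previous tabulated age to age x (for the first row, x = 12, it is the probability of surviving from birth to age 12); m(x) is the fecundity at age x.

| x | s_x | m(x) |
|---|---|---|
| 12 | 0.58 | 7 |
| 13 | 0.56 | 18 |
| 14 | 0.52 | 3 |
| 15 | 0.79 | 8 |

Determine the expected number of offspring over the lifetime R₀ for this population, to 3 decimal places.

11.481

Survivorship from birth: l_x = s_12·s_13·…·s_x.
  l_12 = 0.58000
  l_13 = 0.32480
  l_14 = 0.16890
  l_15 = 0.13343
R₀ = Σ l_x m(x):
  age 12: 0.58000 × 7 = 4.0600
  age 13: 0.32480 × 18 = 5.8464
  age 14: 0.16890 × 3 = 0.5067
  age 15: 0.13343 × 8 = 1.0674
R₀ = 4.0600 + 5.8464 + 0.5067 + 1.0674 = 11.4805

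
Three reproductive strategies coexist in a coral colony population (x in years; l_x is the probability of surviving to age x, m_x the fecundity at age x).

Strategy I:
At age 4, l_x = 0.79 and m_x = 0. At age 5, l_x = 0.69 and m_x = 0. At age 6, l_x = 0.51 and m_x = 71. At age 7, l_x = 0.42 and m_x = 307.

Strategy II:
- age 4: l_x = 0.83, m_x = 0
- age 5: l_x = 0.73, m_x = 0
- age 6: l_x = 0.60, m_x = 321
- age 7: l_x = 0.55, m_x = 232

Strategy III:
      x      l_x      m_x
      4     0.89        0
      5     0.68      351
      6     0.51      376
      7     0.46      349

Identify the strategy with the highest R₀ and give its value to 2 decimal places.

Strategy I: R₀ = 0.79×0 + 0.69×0 + 0.51×71 + 0.42×307 = 165.1500
Strategy II: R₀ = 0.83×0 + 0.73×0 + 0.60×321 + 0.55×232 = 320.2000
Strategy III: R₀ = 0.89×0 + 0.68×351 + 0.51×376 + 0.46×349 = 590.9800
Highest R₀: strategy III with 590.9800.

590.98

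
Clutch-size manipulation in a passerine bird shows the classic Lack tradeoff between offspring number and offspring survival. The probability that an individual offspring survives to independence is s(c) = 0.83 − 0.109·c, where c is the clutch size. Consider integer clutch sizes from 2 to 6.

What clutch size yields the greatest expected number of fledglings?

4

Expected fledglings = c × s(c):
  c=2: 2 × 0.612 = 1.224
  c=3: 3 × 0.503 = 1.509
  c=4: 4 × 0.394 = 1.576
  c=5: 5 × 0.285 = 1.425
  c=6: 6 × 0.176 = 1.056
Maximum at c = 4 (1.576 fledglings).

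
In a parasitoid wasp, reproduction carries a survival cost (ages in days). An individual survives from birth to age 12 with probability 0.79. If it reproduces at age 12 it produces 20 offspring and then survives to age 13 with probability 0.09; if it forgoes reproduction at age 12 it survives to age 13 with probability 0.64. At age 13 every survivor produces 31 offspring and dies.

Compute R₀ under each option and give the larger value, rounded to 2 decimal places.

18.00

breed at age 12: R₀ = 0.79 × (20 + 0.09 × 31) = 0.79 × 22.7900 = 18.0041
delay to age 13: R₀ = 0.79 × (0.64 × 31) = 0.79 × 19.8400 = 15.6736
Higher: breed at age 12 (18.0041).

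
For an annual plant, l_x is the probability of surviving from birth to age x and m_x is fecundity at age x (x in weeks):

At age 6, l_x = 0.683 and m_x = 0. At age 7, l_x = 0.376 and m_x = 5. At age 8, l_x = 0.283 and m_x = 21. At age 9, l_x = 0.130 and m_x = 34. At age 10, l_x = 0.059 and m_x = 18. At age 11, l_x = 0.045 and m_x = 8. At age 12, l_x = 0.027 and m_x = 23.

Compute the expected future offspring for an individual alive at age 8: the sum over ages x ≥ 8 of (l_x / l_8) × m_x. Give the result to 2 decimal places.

43.84

l_8 = 0.283. Conditional survival from age 8 to x is l_x / l_8.
  x=8: (0.283/0.283) × 21 = 21.0000
  x=9: (0.130/0.283) × 34 = 15.6184
  x=10: (0.059/0.283) × 18 = 3.7527
  x=11: (0.045/0.283) × 8 = 1.2721
  x=12: (0.027/0.283) × 23 = 2.1943
Sum = 21.0000 + 15.6184 + 3.7527 + 1.2721 + 2.1943 = 43.8375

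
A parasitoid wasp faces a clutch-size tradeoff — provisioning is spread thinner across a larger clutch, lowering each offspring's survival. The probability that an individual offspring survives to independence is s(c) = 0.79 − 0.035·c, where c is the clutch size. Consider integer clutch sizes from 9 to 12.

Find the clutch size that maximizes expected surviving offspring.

11

Expected surviving offspring = c × s(c):
  c=9: 9 × 0.475 = 4.275
  c=10: 10 × 0.440 = 4.400
  c=11: 11 × 0.405 = 4.455
  c=12: 12 × 0.370 = 4.440
Maximum at c = 11 (4.455 surviving offspring).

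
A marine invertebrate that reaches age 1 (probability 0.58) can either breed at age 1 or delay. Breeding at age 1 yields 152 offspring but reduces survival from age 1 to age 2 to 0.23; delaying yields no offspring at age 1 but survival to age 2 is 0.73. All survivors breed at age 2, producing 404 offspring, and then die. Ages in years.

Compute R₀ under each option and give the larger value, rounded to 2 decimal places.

breed at age 1: R₀ = 0.58 × (152 + 0.23 × 404) = 0.58 × 244.9200 = 142.0536
delay to age 2: R₀ = 0.58 × (0.73 × 404) = 0.58 × 294.9200 = 171.0536
Higher: delay to age 2 (171.0536).

171.05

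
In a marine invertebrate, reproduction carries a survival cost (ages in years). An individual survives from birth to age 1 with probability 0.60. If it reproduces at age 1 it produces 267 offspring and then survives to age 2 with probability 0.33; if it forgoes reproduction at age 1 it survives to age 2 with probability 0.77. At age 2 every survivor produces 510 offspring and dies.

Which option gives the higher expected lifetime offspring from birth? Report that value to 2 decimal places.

breed at age 1: R₀ = 0.60 × (267 + 0.33 × 510) = 0.60 × 435.3000 = 261.1800
delay to age 2: R₀ = 0.60 × (0.77 × 510) = 0.60 × 392.7000 = 235.6200
Higher: breed at age 1 (261.1800).

261.18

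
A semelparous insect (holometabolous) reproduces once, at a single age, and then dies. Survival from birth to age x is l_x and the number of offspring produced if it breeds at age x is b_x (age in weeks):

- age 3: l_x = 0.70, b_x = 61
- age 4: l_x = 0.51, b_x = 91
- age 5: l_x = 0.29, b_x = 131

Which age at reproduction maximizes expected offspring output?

4

Expected offspring if breeding at age x = l_x × b_x:
  age 3: 0.70 × 61 = 42.700
  age 4: 0.51 × 91 = 46.410
  age 5: 0.29 × 131 = 37.990
Maximum at age 4 (46.410).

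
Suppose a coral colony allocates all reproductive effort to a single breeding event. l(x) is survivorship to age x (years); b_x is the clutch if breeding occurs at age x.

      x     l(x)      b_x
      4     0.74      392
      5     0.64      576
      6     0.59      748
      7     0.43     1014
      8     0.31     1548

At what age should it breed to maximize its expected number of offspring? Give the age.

8

Expected offspring if breeding at age x = l(x) × b_x:
  age 4: 0.74 × 392 = 290.080
  age 5: 0.64 × 576 = 368.640
  age 6: 0.59 × 748 = 441.320
  age 7: 0.43 × 1014 = 436.020
  age 8: 0.31 × 1548 = 479.880
Maximum at age 8 (479.880).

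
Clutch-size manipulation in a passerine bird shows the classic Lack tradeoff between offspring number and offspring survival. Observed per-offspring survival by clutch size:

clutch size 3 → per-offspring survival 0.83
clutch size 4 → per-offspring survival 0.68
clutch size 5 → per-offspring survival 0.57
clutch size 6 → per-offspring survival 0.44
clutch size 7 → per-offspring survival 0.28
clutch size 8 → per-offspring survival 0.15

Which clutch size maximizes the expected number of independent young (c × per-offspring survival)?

5

Expected independent young = c × s(c):
  c=3: 3 × 0.83 = 2.490
  c=4: 4 × 0.68 = 2.720
  c=5: 5 × 0.57 = 2.850
  c=6: 6 × 0.44 = 2.640
  c=7: 7 × 0.28 = 1.960
  c=8: 8 × 0.15 = 1.200
Maximum at c = 5 (2.850 independent young).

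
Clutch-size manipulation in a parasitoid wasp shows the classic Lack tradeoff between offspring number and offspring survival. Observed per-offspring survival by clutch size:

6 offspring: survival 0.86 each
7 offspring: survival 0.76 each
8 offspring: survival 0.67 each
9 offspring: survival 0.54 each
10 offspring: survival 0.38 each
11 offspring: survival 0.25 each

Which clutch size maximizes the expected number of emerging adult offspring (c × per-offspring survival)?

Expected emerging adult offspring = c × s(c):
  c=6: 6 × 0.86 = 5.160
  c=7: 7 × 0.76 = 5.320
  c=8: 8 × 0.67 = 5.360
  c=9: 9 × 0.54 = 4.860
  c=10: 10 × 0.38 = 3.800
  c=11: 11 × 0.25 = 2.750
Maximum at c = 8 (5.360 emerging adult offspring).

8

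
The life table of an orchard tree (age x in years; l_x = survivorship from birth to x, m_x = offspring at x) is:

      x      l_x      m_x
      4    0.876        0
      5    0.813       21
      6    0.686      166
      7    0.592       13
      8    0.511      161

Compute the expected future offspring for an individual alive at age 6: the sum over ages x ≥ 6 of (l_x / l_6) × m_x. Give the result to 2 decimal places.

l_6 = 0.686. Conditional survival from age 6 to x is l_x / l_6.
  x=6: (0.686/0.686) × 166 = 166.0000
  x=7: (0.592/0.686) × 13 = 11.2187
  x=8: (0.511/0.686) × 161 = 119.9286
Sum = 166.0000 + 11.2187 + 119.9286 = 297.1472

297.15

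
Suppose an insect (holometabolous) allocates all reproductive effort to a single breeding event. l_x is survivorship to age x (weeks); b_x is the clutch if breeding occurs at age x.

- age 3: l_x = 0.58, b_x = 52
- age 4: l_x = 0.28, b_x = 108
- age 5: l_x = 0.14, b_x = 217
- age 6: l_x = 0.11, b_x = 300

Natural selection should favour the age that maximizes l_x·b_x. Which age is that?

Expected offspring if breeding at age x = l_x × b_x:
  age 3: 0.58 × 52 = 30.160
  age 4: 0.28 × 108 = 30.240
  age 5: 0.14 × 217 = 30.380
  age 6: 0.11 × 300 = 33.000
Maximum at age 6 (33.000).

6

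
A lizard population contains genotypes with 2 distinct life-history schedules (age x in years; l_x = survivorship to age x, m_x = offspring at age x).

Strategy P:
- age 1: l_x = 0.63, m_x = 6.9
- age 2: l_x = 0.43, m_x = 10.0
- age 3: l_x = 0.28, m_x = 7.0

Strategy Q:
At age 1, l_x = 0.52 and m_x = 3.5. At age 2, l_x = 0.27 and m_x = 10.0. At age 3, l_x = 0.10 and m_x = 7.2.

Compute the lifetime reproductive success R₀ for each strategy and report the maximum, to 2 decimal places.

10.61

Strategy P: R₀ = 0.63×6.9 + 0.43×10.0 + 0.28×7.0 = 10.6070
Strategy Q: R₀ = 0.52×3.5 + 0.27×10.0 + 0.10×7.2 = 5.2400
Highest R₀: strategy P with 10.6070.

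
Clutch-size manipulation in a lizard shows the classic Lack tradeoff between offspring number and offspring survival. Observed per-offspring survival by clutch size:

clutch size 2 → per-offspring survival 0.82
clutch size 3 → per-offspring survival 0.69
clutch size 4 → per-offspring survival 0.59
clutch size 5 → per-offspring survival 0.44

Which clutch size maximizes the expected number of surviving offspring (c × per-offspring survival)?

Expected surviving offspring = c × s(c):
  c=2: 2 × 0.82 = 1.640
  c=3: 3 × 0.69 = 2.070
  c=4: 4 × 0.59 = 2.360
  c=5: 5 × 0.44 = 2.200
Maximum at c = 4 (2.360 surviving offspring).

4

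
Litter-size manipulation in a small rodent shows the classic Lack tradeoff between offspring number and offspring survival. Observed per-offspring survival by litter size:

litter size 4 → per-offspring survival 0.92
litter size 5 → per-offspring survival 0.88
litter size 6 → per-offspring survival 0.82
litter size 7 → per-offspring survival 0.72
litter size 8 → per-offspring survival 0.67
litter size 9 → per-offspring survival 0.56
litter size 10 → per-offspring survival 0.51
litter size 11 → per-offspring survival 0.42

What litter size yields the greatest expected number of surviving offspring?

Expected surviving offspring = c × s(c):
  c=4: 4 × 0.92 = 3.680
  c=5: 5 × 0.88 = 4.400
  c=6: 6 × 0.82 = 4.920
  c=7: 7 × 0.72 = 5.040
  c=8: 8 × 0.67 = 5.360
  c=9: 9 × 0.56 = 5.040
  c=10: 10 × 0.51 = 5.100
  c=11: 11 × 0.42 = 4.620
Maximum at c = 8 (5.360 surviving offspring).

8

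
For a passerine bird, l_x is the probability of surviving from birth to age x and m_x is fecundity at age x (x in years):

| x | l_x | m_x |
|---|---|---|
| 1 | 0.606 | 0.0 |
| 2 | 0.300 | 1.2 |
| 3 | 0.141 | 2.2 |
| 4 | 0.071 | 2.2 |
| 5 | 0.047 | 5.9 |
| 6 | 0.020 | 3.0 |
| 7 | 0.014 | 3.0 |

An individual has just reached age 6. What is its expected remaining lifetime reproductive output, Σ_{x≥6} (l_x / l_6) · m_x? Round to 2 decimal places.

5.10

l_6 = 0.020. Conditional survival from age 6 to x is l_x / l_6.
  x=6: (0.020/0.020) × 3.0 = 3.0000
  x=7: (0.014/0.020) × 3.0 = 2.1000
Sum = 3.0000 + 2.1000 = 5.1000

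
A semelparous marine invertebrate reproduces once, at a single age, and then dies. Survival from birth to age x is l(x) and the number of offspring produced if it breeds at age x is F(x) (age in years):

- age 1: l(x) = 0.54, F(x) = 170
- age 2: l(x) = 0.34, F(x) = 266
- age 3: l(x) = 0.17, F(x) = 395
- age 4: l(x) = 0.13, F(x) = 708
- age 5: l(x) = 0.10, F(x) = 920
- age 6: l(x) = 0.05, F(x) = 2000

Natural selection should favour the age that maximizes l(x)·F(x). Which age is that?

6

Expected offspring if breeding at age x = l(x) × F(x):
  age 1: 0.54 × 170 = 91.800
  age 2: 0.34 × 266 = 90.440
  age 3: 0.17 × 395 = 67.150
  age 4: 0.13 × 708 = 92.040
  age 5: 0.10 × 920 = 92.000
  age 6: 0.05 × 2000 = 100.000
Maximum at age 6 (100.000).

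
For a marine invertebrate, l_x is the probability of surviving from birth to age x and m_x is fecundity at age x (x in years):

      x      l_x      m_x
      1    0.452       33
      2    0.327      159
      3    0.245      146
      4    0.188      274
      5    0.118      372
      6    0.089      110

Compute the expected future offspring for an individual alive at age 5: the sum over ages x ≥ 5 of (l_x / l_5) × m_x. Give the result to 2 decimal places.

l_5 = 0.118. Conditional survival from age 5 to x is l_x / l_5.
  x=5: (0.118/0.118) × 372 = 372.0000
  x=6: (0.089/0.118) × 110 = 82.9661
Sum = 372.0000 + 82.9661 = 454.9661

454.97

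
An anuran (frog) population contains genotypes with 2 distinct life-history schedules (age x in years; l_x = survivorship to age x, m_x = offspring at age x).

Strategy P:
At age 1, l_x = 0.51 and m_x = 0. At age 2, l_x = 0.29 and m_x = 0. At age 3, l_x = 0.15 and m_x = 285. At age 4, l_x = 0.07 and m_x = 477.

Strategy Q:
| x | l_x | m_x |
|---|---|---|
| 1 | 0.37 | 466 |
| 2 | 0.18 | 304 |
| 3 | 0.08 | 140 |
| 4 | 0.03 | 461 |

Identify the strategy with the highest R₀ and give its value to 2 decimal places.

Strategy P: R₀ = 0.51×0 + 0.29×0 + 0.15×285 + 0.07×477 = 76.1400
Strategy Q: R₀ = 0.37×466 + 0.18×304 + 0.08×140 + 0.03×461 = 252.1700
Highest R₀: strategy Q with 252.1700.

252.17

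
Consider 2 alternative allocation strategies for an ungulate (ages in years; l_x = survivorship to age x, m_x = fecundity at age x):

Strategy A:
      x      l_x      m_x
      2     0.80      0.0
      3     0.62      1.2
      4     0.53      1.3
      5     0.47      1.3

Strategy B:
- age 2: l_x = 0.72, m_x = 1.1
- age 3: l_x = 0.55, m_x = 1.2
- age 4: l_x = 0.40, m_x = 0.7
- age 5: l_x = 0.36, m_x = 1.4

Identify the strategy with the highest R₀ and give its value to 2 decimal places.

Strategy A: R₀ = 0.80×0.0 + 0.62×1.2 + 0.53×1.3 + 0.47×1.3 = 2.0440
Strategy B: R₀ = 0.72×1.1 + 0.55×1.2 + 0.40×0.7 + 0.36×1.4 = 2.2360
Highest R₀: strategy B with 2.2360.

2.24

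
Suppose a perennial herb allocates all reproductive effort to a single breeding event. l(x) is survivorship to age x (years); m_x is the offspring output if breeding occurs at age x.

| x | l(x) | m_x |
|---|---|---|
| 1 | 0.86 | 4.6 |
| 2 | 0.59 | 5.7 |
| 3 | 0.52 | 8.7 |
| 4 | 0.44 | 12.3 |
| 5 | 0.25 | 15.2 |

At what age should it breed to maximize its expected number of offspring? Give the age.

Expected offspring if breeding at age x = l(x) × m_x:
  age 1: 0.86 × 4.6 = 3.956
  age 2: 0.59 × 5.7 = 3.363
  age 3: 0.52 × 8.7 = 4.524
  age 4: 0.44 × 12.3 = 5.412
  age 5: 0.25 × 15.2 = 3.800
Maximum at age 4 (5.412).

4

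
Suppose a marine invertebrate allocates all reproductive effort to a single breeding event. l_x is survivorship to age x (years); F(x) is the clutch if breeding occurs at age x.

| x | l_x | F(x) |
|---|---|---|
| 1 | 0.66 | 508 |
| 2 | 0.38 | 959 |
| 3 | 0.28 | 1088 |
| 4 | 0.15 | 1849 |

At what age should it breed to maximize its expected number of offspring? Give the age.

2

Expected offspring if breeding at age x = l_x × F(x):
  age 1: 0.66 × 508 = 335.280
  age 2: 0.38 × 959 = 364.420
  age 3: 0.28 × 1088 = 304.640
  age 4: 0.15 × 1849 = 277.350
Maximum at age 2 (364.420).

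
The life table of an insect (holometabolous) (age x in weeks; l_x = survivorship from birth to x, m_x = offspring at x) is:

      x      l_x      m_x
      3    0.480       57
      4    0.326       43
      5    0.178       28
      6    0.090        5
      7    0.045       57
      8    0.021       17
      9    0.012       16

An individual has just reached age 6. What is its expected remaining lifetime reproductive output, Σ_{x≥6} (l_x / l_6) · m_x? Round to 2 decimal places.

l_6 = 0.090. Conditional survival from age 6 to x is l_x / l_6.
  x=6: (0.090/0.090) × 5 = 5.0000
  x=7: (0.045/0.090) × 57 = 28.5000
  x=8: (0.021/0.090) × 17 = 3.9667
  x=9: (0.012/0.090) × 16 = 2.1333
Sum = 5.0000 + 28.5000 + 3.9667 + 2.1333 = 39.6000

39.60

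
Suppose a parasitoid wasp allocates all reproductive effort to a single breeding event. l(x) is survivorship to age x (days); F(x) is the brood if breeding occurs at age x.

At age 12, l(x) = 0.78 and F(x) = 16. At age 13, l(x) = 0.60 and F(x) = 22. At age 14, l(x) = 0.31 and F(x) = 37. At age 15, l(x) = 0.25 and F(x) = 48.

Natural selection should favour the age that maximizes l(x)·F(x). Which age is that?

13

Expected offspring if breeding at age x = l(x) × F(x):
  age 12: 0.78 × 16 = 12.480
  age 13: 0.60 × 22 = 13.200
  age 14: 0.31 × 37 = 11.470
  age 15: 0.25 × 48 = 12.000
Maximum at age 13 (13.200).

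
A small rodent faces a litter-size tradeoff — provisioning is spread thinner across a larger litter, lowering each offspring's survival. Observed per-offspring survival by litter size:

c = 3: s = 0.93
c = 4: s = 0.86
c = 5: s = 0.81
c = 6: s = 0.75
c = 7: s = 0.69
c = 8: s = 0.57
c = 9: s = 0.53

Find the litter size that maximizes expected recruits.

7

Expected recruits = c × s(c):
  c=3: 3 × 0.93 = 2.790
  c=4: 4 × 0.86 = 3.440
  c=5: 5 × 0.81 = 4.050
  c=6: 6 × 0.75 = 4.500
  c=7: 7 × 0.69 = 4.830
  c=8: 8 × 0.57 = 4.560
  c=9: 9 × 0.53 = 4.770
Maximum at c = 7 (4.830 recruits).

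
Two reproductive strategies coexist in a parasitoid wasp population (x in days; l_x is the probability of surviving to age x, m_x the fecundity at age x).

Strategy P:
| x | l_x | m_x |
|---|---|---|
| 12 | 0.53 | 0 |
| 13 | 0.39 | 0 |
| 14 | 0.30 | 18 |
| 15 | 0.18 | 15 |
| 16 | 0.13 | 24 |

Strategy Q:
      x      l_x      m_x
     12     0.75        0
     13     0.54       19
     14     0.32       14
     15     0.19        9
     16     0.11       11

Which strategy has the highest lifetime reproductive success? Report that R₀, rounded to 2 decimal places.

Strategy P: R₀ = 0.53×0 + 0.39×0 + 0.30×18 + 0.18×15 + 0.13×24 = 11.2200
Strategy Q: R₀ = 0.75×0 + 0.54×19 + 0.32×14 + 0.19×9 + 0.11×11 = 17.6600
Highest R₀: strategy Q with 17.6600.

17.66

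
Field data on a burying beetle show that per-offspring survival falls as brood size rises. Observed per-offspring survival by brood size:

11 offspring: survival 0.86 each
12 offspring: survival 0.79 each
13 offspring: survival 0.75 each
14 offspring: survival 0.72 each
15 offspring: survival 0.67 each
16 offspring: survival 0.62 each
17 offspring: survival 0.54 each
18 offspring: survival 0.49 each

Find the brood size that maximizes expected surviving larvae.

14

Expected surviving larvae = c × s(c):
  c=11: 11 × 0.86 = 9.460
  c=12: 12 × 0.79 = 9.480
  c=13: 13 × 0.75 = 9.750
  c=14: 14 × 0.72 = 10.080
  c=15: 15 × 0.67 = 10.050
  c=16: 16 × 0.62 = 9.920
  c=17: 17 × 0.54 = 9.180
  c=18: 18 × 0.49 = 8.820
Maximum at c = 14 (10.080 surviving larvae).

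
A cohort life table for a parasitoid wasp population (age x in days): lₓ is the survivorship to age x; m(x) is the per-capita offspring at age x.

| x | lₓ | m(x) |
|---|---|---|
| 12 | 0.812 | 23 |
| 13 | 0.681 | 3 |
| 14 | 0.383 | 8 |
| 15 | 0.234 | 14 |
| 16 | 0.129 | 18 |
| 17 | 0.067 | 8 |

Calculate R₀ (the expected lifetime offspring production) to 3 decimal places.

29.917

R₀ = Σ lₓ m(x):
  age 12: 0.812 × 23 = 18.6760
  age 13: 0.681 × 3 = 2.0430
  age 14: 0.383 × 8 = 3.0640
  age 15: 0.234 × 14 = 3.2760
  age 16: 0.129 × 18 = 2.3220
  age 17: 0.067 × 8 = 0.5360
R₀ = 18.6760 + 2.0430 + 3.0640 + 3.2760 + 2.3220 + 0.5360 = 29.9170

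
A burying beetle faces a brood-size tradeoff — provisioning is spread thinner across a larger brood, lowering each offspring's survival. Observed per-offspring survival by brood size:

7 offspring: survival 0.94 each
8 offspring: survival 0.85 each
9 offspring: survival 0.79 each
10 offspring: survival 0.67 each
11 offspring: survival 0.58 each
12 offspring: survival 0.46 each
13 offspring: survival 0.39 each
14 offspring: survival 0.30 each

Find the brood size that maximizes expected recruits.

Expected recruits = c × s(c):
  c=7: 7 × 0.94 = 6.580
  c=8: 8 × 0.85 = 6.800
  c=9: 9 × 0.79 = 7.110
  c=10: 10 × 0.67 = 6.700
  c=11: 11 × 0.58 = 6.380
  c=12: 12 × 0.46 = 5.520
  c=13: 13 × 0.39 = 5.070
  c=14: 14 × 0.30 = 4.200
Maximum at c = 9 (7.110 recruits).

9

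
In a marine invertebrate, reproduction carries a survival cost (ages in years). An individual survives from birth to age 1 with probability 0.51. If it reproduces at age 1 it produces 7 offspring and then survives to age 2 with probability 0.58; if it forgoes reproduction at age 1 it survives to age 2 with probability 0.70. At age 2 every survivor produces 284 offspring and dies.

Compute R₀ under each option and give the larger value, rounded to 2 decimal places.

101.39

breed at age 1: R₀ = 0.51 × (7 + 0.58 × 284) = 0.51 × 171.7200 = 87.5772
delay to age 2: R₀ = 0.51 × (0.70 × 284) = 0.51 × 198.8000 = 101.3880
Higher: delay to age 2 (101.3880).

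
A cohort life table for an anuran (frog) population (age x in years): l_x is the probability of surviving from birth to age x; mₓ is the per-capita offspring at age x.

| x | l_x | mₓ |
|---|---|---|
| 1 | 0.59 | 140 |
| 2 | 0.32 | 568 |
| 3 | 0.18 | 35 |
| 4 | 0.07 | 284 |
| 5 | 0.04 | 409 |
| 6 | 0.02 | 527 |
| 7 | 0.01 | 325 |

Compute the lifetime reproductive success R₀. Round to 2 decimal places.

320.69

R₀ = Σ l_x mₓ:
  age 1: 0.59 × 140 = 82.6000
  age 2: 0.32 × 568 = 181.7600
  age 3: 0.18 × 35 = 6.3000
  age 4: 0.07 × 284 = 19.8800
  age 5: 0.04 × 409 = 16.3600
  age 6: 0.02 × 527 = 10.5400
  age 7: 0.01 × 325 = 3.2500
R₀ = 82.6000 + 181.7600 + 6.3000 + 19.8800 + 16.3600 + 10.5400 + 3.2500 = 320.6900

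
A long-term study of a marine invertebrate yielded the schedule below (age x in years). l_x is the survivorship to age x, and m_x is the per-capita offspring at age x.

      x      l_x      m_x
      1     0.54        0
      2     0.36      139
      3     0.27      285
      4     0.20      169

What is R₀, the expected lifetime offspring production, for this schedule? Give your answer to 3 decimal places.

R₀ = Σ l_x m_x:
  age 1: 0.54 × 0 = 0.0000
  age 2: 0.36 × 139 = 50.0400
  age 3: 0.27 × 285 = 76.9500
  age 4: 0.20 × 169 = 33.8000
R₀ = 0.0000 + 50.0400 + 76.9500 + 33.8000 = 160.7900

160.790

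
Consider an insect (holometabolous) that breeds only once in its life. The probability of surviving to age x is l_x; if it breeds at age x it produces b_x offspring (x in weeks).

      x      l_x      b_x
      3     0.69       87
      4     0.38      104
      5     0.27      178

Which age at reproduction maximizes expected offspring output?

3

Expected offspring if breeding at age x = l_x × b_x:
  age 3: 0.69 × 87 = 60.030
  age 4: 0.38 × 104 = 39.520
  age 5: 0.27 × 178 = 48.060
Maximum at age 3 (60.030).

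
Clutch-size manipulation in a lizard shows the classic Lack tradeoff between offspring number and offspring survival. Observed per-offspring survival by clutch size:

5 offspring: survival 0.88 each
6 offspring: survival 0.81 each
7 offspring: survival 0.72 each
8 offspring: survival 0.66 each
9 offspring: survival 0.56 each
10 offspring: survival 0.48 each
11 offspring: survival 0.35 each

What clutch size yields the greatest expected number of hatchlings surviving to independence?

8

Expected hatchlings surviving to independence = c × s(c):
  c=5: 5 × 0.88 = 4.400
  c=6: 6 × 0.81 = 4.860
  c=7: 7 × 0.72 = 5.040
  c=8: 8 × 0.66 = 5.280
  c=9: 9 × 0.56 = 5.040
  c=10: 10 × 0.48 = 4.800
  c=11: 11 × 0.35 = 3.850
Maximum at c = 8 (5.280 hatchlings surviving to independence).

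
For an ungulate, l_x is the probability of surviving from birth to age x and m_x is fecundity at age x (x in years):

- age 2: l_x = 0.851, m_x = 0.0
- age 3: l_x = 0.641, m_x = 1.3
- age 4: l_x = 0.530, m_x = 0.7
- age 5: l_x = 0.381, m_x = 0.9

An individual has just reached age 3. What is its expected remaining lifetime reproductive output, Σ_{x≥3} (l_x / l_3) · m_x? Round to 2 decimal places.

l_3 = 0.641. Conditional survival from age 3 to x is l_x / l_3.
  x=3: (0.641/0.641) × 1.3 = 1.3000
  x=4: (0.530/0.641) × 0.7 = 0.5788
  x=5: (0.381/0.641) × 0.9 = 0.5349
Sum = 1.3000 + 0.5788 + 0.5349 = 2.4137

2.41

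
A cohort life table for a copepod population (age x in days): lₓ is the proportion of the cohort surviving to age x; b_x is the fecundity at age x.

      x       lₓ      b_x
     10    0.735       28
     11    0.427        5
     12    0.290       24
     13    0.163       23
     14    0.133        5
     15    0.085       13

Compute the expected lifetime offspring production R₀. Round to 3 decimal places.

35.194

R₀ = Σ lₓ b_x:
  age 10: 0.735 × 28 = 20.5800
  age 11: 0.427 × 5 = 2.1350
  age 12: 0.290 × 24 = 6.9600
  age 13: 0.163 × 23 = 3.7490
  age 14: 0.133 × 5 = 0.6650
  age 15: 0.085 × 13 = 1.1050
R₀ = 20.5800 + 2.1350 + 6.9600 + 3.7490 + 0.6650 + 1.1050 = 35.1940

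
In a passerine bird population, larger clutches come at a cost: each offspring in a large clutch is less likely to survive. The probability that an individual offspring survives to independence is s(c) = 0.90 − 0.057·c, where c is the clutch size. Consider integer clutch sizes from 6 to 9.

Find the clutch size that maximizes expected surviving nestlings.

8

Expected surviving nestlings = c × s(c):
  c=6: 6 × 0.558 = 3.348
  c=7: 7 × 0.501 = 3.507
  c=8: 8 × 0.444 = 3.552
  c=9: 9 × 0.387 = 3.483
Maximum at c = 8 (3.552 surviving nestlings).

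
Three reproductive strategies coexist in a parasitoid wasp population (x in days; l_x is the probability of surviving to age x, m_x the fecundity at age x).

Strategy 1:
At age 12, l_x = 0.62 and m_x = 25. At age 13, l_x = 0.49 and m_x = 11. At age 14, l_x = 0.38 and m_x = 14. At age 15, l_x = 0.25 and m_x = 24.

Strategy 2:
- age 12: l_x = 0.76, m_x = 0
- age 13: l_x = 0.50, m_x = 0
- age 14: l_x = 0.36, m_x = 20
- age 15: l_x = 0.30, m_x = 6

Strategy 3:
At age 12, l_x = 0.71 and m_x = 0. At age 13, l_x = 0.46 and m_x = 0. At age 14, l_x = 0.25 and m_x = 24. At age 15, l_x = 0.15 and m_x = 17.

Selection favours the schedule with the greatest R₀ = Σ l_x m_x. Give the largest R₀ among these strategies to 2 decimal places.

Strategy 1: R₀ = 0.62×25 + 0.49×11 + 0.38×14 + 0.25×24 = 32.2100
Strategy 2: R₀ = 0.76×0 + 0.50×0 + 0.36×20 + 0.30×6 = 9.0000
Strategy 3: R₀ = 0.71×0 + 0.46×0 + 0.25×24 + 0.15×17 = 8.5500
Highest R₀: strategy 1 with 32.2100.

32.21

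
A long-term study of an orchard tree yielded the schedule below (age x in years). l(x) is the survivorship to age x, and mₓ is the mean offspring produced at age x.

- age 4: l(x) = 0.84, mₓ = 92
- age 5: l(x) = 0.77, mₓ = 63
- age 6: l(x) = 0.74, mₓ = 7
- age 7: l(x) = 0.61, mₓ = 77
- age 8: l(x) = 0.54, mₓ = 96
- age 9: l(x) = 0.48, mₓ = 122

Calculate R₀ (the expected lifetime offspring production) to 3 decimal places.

288.340

R₀ = Σ l(x) mₓ:
  age 4: 0.84 × 92 = 77.2800
  age 5: 0.77 × 63 = 48.5100
  age 6: 0.74 × 7 = 5.1800
  age 7: 0.61 × 77 = 46.9700
  age 8: 0.54 × 96 = 51.8400
  age 9: 0.48 × 122 = 58.5600
R₀ = 77.2800 + 48.5100 + 5.1800 + 46.9700 + 51.8400 + 58.5600 = 288.3400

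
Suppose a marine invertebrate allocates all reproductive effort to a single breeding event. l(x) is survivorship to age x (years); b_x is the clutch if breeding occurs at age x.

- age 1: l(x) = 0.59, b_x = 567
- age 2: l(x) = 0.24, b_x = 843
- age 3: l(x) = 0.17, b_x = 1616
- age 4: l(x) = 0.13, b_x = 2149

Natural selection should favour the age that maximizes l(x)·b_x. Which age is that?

Expected offspring if breeding at age x = l(x) × b_x:
  age 1: 0.59 × 567 = 334.530
  age 2: 0.24 × 843 = 202.320
  age 3: 0.17 × 1616 = 274.720
  age 4: 0.13 × 2149 = 279.370
Maximum at age 1 (334.530).

1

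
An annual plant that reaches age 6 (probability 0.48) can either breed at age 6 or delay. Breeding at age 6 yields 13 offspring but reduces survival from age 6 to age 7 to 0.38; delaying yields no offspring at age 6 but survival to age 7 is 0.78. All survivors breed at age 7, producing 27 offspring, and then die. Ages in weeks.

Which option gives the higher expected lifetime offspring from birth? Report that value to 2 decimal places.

breed at age 6: R₀ = 0.48 × (13 + 0.38 × 27) = 0.48 × 23.2600 = 11.1648
delay to age 7: R₀ = 0.48 × (0.78 × 27) = 0.48 × 21.0600 = 10.1088
Higher: breed at age 6 (11.1648).

11.16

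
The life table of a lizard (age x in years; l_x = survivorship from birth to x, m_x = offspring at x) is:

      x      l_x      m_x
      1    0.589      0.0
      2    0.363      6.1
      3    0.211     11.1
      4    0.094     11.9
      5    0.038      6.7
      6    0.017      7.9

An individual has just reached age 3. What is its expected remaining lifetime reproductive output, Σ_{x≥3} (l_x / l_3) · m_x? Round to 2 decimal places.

18.24

l_3 = 0.211. Conditional survival from age 3 to x is l_x / l_3.
  x=3: (0.211/0.211) × 11.1 = 11.1000
  x=4: (0.094/0.211) × 11.9 = 5.3014
  x=5: (0.038/0.211) × 6.7 = 1.2066
  x=6: (0.017/0.211) × 7.9 = 0.6365
Sum = 11.1000 + 5.3014 + 1.2066 + 0.6365 = 18.2445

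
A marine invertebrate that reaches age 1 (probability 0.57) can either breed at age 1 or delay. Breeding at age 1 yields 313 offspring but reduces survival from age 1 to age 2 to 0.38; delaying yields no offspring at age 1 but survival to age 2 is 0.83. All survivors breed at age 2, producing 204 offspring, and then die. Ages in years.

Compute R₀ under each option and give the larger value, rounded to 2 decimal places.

222.60

breed at age 1: R₀ = 0.57 × (313 + 0.38 × 204) = 0.57 × 390.5200 = 222.5964
delay to age 2: R₀ = 0.57 × (0.83 × 204) = 0.57 × 169.3200 = 96.5124
Higher: breed at age 1 (222.5964).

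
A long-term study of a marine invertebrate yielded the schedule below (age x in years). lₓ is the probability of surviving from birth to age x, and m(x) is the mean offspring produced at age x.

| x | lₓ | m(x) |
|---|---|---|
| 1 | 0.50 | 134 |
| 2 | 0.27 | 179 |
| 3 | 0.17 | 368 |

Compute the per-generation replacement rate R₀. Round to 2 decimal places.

177.89

R₀ = Σ lₓ m(x):
  age 1: 0.50 × 134 = 67.0000
  age 2: 0.27 × 179 = 48.3300
  age 3: 0.17 × 368 = 62.5600
R₀ = 67.0000 + 48.3300 + 62.5600 = 177.8900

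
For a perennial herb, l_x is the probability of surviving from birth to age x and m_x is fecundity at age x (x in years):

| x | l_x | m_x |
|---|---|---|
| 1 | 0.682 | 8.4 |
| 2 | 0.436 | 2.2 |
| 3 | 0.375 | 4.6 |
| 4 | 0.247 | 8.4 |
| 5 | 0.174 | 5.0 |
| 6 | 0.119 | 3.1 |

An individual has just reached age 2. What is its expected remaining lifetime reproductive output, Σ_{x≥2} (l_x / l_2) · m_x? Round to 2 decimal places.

13.76

l_2 = 0.436. Conditional survival from age 2 to x is l_x / l_2.
  x=2: (0.436/0.436) × 2.2 = 2.2000
  x=3: (0.375/0.436) × 4.6 = 3.9564
  x=4: (0.247/0.436) × 8.4 = 4.7587
  x=5: (0.174/0.436) × 5.0 = 1.9954
  x=6: (0.119/0.436) × 3.1 = 0.8461
Sum = 2.2000 + 3.9564 + 4.7587 + 1.9954 + 0.8461 = 13.7567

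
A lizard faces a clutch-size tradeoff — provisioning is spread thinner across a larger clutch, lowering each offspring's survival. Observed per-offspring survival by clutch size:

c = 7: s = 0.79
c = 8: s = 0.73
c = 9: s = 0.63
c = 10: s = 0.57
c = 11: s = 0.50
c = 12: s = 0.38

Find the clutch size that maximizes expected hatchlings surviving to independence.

8

Expected hatchlings surviving to independence = c × s(c):
  c=7: 7 × 0.79 = 5.530
  c=8: 8 × 0.73 = 5.840
  c=9: 9 × 0.63 = 5.670
  c=10: 10 × 0.57 = 5.700
  c=11: 11 × 0.50 = 5.500
  c=12: 12 × 0.38 = 4.560
Maximum at c = 8 (5.840 hatchlings surviving to independence).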